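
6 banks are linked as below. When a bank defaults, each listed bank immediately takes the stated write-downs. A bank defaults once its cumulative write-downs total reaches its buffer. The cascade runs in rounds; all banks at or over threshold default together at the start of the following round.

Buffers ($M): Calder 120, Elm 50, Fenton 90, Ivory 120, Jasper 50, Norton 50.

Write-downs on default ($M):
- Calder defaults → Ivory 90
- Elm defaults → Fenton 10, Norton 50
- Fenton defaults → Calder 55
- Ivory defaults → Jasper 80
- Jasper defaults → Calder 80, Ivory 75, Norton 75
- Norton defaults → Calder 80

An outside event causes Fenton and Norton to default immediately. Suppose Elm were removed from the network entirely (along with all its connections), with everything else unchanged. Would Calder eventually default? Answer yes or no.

With Elm removed:
Round 1 — Fenton, Norton default (initial).
  Calder: +55+80 → 135 ≥ 120
Round 2 — Calder defaults.
  Ivory: +90 → 90 < 120
No further defaults.

yes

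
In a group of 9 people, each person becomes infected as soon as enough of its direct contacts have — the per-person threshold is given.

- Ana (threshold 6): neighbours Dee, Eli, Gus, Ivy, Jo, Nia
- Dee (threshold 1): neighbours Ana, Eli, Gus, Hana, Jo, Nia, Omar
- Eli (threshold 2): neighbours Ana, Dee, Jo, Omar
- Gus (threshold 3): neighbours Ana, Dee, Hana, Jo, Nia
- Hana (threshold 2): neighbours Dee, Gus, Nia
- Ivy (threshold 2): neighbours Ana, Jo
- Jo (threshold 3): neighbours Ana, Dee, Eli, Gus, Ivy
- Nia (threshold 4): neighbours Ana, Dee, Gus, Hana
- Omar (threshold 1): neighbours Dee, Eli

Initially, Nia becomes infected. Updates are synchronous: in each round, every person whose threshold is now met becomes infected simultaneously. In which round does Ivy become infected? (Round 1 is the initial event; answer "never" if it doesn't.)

Round 1 — Nia becomes infected (initial).
Round 2 — checking thresholds:
  Ana: 1 of 6 neighbours < 6, holds.
  Dee: 1 of 7 neighbours ≥ 1, becomes infected.
  Gus: 1 of 5 neighbours < 3, holds.
  Hana: 1 of 3 neighbours < 2, holds.
Round 3 — checking thresholds:
  Ana: 2 of 6 neighbours < 6, holds.
  Eli: 1 of 4 neighbours < 2, holds.
  Gus: 2 of 5 neighbours < 3, holds.
  Hana: 2 of 3 neighbours ≥ 2, becomes infected.
  Jo: 1 of 5 neighbours < 3, holds.
  Omar: 1 of 2 neighbours ≥ 1, becomes infected.
Round 4 — checking thresholds:
  Ana: 2 of 6 neighbours < 6, holds.
  Eli: 2 of 4 neighbours ≥ 2, becomes infected.
  Gus: 3 of 5 neighbours ≥ 3, becomes infected.
  Jo: 1 of 5 neighbours < 3, holds.
Round 5 — checking thresholds:
  Ana: 4 of 6 neighbours < 6, holds.
  Jo: 3 of 5 neighbours ≥ 3, becomes infected.
Round 6 — no new infections; cascade stops.

never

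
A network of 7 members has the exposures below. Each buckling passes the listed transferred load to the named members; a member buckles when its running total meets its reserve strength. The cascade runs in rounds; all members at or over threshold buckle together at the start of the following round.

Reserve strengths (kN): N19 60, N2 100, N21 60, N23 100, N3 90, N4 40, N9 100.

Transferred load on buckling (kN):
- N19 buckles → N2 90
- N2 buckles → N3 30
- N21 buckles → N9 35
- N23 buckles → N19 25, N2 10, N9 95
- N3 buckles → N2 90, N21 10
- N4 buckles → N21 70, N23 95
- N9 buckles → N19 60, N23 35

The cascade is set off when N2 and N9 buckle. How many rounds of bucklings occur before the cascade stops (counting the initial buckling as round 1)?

Round 1 — N2, N9 buckle (initial).
  N19: +60 → 60 ≥ 60
  N23: +35 → 35 < 100
  N3: +30 → 30 < 90
Round 2 — N19 buckles.
No further bucklings.

2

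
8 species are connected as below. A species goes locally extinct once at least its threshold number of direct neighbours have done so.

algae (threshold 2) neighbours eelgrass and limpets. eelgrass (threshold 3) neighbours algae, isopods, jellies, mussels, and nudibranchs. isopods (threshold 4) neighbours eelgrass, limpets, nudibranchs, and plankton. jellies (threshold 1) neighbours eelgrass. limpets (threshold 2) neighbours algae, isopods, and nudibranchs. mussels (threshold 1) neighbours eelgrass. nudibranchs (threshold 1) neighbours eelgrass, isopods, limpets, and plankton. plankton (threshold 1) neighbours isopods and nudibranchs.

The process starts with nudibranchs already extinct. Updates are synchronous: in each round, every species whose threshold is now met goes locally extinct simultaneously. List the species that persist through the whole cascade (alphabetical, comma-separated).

Round 1 — nudibranchs goes locally extinct (initial).
Round 2 — checking thresholds:
  eelgrass: 1 of 5 neighbours < 3, not yet.
  isopods: 1 of 4 neighbours < 4, not yet.
  limpets: 1 of 3 neighbours < 2, not yet.
  plankton: 1 of 2 neighbours ≥ 1, goes locally extinct.
Round 3 — no new extinctions; cascade stops.

algae, eelgrass, isopods, jellies, limpets, mussels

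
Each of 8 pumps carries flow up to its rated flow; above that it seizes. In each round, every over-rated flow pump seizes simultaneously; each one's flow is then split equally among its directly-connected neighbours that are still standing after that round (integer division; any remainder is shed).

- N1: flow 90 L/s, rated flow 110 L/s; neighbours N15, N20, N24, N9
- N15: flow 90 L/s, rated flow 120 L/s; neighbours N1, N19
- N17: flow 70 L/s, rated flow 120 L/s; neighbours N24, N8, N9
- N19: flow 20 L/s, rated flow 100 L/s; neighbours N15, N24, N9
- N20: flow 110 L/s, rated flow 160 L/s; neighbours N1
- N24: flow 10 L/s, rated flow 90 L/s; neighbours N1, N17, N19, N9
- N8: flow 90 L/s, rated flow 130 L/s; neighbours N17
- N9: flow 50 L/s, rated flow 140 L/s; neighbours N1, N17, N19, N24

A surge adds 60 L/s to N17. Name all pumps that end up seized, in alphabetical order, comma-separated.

N17, N8

Round 1 — N17 at 130 > 120. N17 seizes.
  N17 sheds 130 L/s to N24, N8, N9: 43 each (1 lost).
    N24: 10+43 = 53 ≤ 90
    N8: 90+43 = 133 > 130
    N9: 50+43 = 93 ≤ 140
Round 2 — N8 seizes.
  N8 sheds 133 L/s: no online neighbours, lost.
No further seizures.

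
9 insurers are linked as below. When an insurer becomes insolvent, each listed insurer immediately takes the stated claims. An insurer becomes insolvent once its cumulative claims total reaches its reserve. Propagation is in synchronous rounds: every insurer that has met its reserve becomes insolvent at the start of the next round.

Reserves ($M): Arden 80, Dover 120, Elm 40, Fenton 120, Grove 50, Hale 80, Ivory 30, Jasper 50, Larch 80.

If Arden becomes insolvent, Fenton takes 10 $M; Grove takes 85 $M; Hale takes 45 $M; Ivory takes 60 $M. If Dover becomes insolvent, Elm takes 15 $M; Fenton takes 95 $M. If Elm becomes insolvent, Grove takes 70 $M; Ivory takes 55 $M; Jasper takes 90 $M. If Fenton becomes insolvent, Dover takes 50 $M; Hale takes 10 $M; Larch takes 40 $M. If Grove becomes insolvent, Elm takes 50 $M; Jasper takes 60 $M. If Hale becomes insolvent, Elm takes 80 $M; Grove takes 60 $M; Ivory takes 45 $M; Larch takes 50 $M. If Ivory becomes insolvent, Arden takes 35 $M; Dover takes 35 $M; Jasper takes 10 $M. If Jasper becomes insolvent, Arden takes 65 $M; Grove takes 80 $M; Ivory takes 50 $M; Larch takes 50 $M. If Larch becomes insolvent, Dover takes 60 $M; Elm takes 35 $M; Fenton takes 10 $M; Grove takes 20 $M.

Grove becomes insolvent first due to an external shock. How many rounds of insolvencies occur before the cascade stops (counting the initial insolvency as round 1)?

Round 1 — Grove becomes insolvent (initial).
  Elm: +50 → 50 ≥ 40
  Jasper: +60 → 60 ≥ 50
Round 2 — Elm, Jasper become insolvent.
  Arden: +65 → 65 < 80
  Ivory: +55+50 → 105 ≥ 30
  Larch: +50 → 50 < 80
Round 3 — Ivory becomes insolvent.
  Arden: +35 → 100 ≥ 80
  Dover: +35 → 35 < 120
Round 4 — Arden becomes insolvent.
  Fenton: +10 → 10 < 120
  Hale: +45 → 45 < 80
No further insolvencies.

4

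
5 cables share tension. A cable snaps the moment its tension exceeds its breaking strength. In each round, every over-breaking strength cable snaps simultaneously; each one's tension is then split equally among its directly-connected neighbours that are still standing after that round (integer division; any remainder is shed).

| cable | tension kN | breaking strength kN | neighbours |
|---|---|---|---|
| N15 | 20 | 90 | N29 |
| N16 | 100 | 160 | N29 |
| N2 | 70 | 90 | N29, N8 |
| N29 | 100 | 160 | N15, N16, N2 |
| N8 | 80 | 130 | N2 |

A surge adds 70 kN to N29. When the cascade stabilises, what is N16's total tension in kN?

Round 1 — N29 at 170 > 160. N29 snaps.
  N29 sheds 170 kN to N15, N16, N2: 56 each (2 lost).
    N15: 20+56 = 76 ≤ 90
    N16: 100+56 = 156 ≤ 160
    N2: 70+56 = 126 > 90
Round 2 — N2 snaps.
  N2 sheds 126 kN to N8: 126 each.
    N8: 80+126 = 206 > 130
Round 3 — N8 snaps.
  N8 sheds 206 kN: no online neighbours, lost.
No further breaks.

156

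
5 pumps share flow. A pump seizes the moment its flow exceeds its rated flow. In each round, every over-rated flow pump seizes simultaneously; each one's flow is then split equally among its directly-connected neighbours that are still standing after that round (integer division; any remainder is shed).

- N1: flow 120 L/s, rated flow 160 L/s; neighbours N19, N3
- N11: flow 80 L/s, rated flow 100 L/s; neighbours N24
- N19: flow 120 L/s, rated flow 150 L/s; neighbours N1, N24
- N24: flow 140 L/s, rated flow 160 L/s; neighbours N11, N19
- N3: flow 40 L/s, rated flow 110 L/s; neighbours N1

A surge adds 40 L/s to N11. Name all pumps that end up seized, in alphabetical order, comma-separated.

N1, N11, N19, N24, N3

Round 1 — N11 at 120 > 100. N11 seizes.
  N11 sheds 120 L/s to N24: 120 each.
    N24: 140+120 = 260 > 160
Round 2 — N24 seizes.
  N24 sheds 260 L/s to N19: 260 each.
    N19: 120+260 = 380 > 150
Round 3 — N19 seizes.
  N19 sheds 380 L/s to N1: 380 each.
    N1: 120+380 = 500 > 160
Round 4 — N1 seizes.
  N1 sheds 500 L/s to N3: 500 each.
    N3: 40+500 = 540 > 110
Round 5 — N3 seizes.
  N3 sheds 540 L/s: no online neighbours, lost.
No further seizures.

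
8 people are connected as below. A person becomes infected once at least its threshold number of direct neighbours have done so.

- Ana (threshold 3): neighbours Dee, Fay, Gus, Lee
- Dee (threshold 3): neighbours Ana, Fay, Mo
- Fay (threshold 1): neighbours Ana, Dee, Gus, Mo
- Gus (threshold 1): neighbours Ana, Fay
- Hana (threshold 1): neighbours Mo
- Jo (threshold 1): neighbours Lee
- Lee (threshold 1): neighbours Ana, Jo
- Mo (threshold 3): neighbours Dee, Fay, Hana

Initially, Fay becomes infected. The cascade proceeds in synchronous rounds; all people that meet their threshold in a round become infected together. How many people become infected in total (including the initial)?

Round 1 — Fay becomes infected (initial).
Round 2 — checking thresholds:
  Ana: 1 of 4 neighbours < 3, below threshold.
  Dee: 1 of 3 neighbours < 3, below threshold.
  Gus: 1 of 2 neighbours ≥ 1, becomes infected.
  Mo: 1 of 3 neighbours < 3, below threshold.
Round 3 — no new infections; cascade stops.

2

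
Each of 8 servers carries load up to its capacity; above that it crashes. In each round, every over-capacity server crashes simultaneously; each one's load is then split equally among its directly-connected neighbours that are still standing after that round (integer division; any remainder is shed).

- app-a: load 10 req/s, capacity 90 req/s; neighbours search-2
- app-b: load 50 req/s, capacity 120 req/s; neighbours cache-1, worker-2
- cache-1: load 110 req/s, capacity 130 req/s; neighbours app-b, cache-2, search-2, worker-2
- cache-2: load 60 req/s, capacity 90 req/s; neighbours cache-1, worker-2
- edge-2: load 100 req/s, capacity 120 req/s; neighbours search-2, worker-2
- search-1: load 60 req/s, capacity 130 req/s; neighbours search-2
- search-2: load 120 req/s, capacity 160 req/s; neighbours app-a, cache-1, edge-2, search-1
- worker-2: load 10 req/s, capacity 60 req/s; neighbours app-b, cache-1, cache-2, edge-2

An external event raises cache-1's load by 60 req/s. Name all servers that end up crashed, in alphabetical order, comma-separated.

Round 1 — cache-1 at 170 > 130. cache-1 crashes.
  cache-1 sheds 170 req/s to app-b, cache-2, search-2, worker-2: 42 each (2 lost).
    app-b: 50+42 = 92 ≤ 120
    cache-2: 60+42 = 102 > 90
    search-2: 120+42 = 162 > 160
    worker-2: 10+42 = 52 ≤ 60
Round 2 — cache-2, search-2 crash.
  cache-2 sheds 102 req/s to worker-2: 102 each.
    worker-2: 52+102 = 154 > 60
  search-2 sheds 162 req/s to app-a, edge-2, search-1: 54 each.
    app-a: 10+54 = 64 ≤ 90
    edge-2: 100+54 = 154 > 120
    search-1: 60+54 = 114 ≤ 130
Round 3 — edge-2, worker-2 crash.
  edge-2 sheds 154 req/s: no online neighbours, lost.
  worker-2 sheds 154 req/s to app-b: 154 each.
    app-b: 92+154 = 246 > 120
Round 4 — app-b crashes.
  app-b sheds 246 req/s: no online neighbours, lost.
No further crashes.

app-b, cache-1, cache-2, edge-2, search-2, worker-2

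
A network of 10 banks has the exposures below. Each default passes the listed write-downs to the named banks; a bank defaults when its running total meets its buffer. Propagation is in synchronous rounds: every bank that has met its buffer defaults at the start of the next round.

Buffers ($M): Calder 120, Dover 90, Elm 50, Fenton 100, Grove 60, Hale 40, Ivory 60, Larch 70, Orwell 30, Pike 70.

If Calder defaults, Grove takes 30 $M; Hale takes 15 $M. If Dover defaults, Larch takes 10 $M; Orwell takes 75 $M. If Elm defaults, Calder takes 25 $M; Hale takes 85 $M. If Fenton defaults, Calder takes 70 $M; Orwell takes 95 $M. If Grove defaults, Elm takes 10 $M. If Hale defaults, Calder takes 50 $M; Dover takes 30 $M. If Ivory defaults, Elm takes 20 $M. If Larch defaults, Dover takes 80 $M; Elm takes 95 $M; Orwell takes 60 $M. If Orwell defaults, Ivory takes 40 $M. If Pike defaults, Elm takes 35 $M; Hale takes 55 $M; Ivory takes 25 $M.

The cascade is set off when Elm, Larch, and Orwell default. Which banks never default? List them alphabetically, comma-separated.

Calder, Fenton, Grove, Ivory, Pike

Round 1 — Elm, Larch, Orwell default (initial).
  Calder: +25 → 25 < 120
  Dover: +80 → 80 < 90
  Hale: +85 → 85 ≥ 40
  Ivory: +40 → 40 < 60
Round 2 — Hale defaults.
  Calder: +50 → 75 < 120
  Dover: +30 → 110 ≥ 90
Round 3 — Dover defaults.
No further defaults.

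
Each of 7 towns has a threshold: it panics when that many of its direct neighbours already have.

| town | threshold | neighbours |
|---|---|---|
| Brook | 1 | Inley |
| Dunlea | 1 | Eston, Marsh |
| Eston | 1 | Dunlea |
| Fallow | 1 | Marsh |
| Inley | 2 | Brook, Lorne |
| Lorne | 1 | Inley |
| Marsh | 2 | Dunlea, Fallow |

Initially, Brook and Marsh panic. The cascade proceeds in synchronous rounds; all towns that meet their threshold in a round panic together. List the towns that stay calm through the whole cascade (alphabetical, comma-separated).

Round 1 — Brook, Marsh panic (initial).
Round 2 — checking thresholds:
  Dunlea: 1 of 2 neighbours ≥ 1, panics.
  Fallow: 1 of 1 neighbours ≥ 1, panics.
  Inley: 1 of 2 neighbours < 2, holds.
Round 3 — checking thresholds:
  Eston: 1 of 1 neighbours ≥ 1, panics.
  Inley: 1 of 2 neighbours < 2, holds.
Round 4 — no new panics; cascade stops.

Inley, Lorne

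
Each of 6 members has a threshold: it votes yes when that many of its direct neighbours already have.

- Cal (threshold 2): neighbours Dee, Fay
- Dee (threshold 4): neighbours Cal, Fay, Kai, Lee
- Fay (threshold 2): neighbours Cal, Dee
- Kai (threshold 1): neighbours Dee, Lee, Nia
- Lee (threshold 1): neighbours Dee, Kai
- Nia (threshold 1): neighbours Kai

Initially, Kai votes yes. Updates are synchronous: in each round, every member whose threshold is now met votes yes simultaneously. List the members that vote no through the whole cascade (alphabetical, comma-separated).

Cal, Dee, Fay

Round 1 — Kai votes yes (initial).
Round 2 — checking thresholds:
  Dee: 1 of 4 neighbours < 4, not yet.
  Lee: 1 of 2 neighbours ≥ 1, votes yes.
  Nia: 1 of 1 neighbours ≥ 1, votes yes.
Round 3 — no new yes votes; cascade stops.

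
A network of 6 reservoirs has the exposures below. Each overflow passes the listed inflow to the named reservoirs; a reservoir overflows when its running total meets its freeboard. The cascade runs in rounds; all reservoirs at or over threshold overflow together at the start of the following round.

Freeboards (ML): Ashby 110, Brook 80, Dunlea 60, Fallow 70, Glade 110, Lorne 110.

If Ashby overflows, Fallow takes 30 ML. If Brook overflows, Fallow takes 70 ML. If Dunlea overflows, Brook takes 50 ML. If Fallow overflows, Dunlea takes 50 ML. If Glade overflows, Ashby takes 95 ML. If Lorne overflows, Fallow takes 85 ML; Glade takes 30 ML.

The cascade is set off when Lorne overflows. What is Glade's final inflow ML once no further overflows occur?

30

Round 1 — Lorne overflows (initial).
  Fallow: +85 → 85 ≥ 70
  Glade: +30 → 30 < 110
Round 2 — Fallow overflows.
  Dunlea: +50 → 50 < 60
No further overflows.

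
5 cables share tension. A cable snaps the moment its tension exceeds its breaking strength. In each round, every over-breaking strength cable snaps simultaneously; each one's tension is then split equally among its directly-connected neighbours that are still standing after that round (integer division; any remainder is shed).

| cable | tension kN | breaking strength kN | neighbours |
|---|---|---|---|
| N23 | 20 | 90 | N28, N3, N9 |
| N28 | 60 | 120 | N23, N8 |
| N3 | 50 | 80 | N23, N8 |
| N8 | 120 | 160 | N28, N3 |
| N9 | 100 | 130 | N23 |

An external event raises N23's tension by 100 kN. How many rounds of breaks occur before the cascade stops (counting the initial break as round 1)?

4

Round 1 — N23 at 120 > 90. N23 snaps.
  N23 sheds 120 kN to N28, N3, N9: 40 each.
    N28: 60+40 = 100 ≤ 120
    N3: 50+40 = 90 > 80
    N9: 100+40 = 140 > 130
Round 2 — N3, N9 snap.
  N3 sheds 90 kN to N8: 90 each.
    N8: 120+90 = 210 > 160
  N9 sheds 140 kN: no online neighbours, lost.
Round 3 — N8 snaps.
  N8 sheds 210 kN to N28: 210 each.
    N28: 100+210 = 310 > 120
Round 4 — N28 snaps.
  N28 sheds 310 kN: no online neighbours, lost.
No further breaks.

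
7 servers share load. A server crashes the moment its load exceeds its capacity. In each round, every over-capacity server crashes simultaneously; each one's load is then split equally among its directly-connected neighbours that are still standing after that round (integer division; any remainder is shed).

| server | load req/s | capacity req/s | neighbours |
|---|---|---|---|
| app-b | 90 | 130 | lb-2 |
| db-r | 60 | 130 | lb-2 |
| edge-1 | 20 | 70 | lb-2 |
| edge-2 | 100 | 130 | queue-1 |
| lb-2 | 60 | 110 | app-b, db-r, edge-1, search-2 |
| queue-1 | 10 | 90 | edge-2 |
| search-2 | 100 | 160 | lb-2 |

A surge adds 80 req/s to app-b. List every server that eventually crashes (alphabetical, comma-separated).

Round 1 — app-b at 170 > 130. app-b crashes.
  app-b sheds 170 req/s to lb-2: 170 each.
    lb-2: 60+170 = 230 > 110
Round 2 — lb-2 crashes.
  lb-2 sheds 230 req/s to db-r, edge-1, search-2: 76 each (2 lost).
    db-r: 60+76 = 136 > 130
    edge-1: 20+76 = 96 > 70
    search-2: 100+76 = 176 > 160
Round 3 — db-r, edge-1, search-2 crash.
  db-r sheds 136 req/s: no online neighbours, lost.
  edge-1 sheds 96 req/s: no online neighbours, lost.
  search-2 sheds 176 req/s: no online neighbours, lost.
No further crashes.

app-b, db-r, edge-1, lb-2, search-2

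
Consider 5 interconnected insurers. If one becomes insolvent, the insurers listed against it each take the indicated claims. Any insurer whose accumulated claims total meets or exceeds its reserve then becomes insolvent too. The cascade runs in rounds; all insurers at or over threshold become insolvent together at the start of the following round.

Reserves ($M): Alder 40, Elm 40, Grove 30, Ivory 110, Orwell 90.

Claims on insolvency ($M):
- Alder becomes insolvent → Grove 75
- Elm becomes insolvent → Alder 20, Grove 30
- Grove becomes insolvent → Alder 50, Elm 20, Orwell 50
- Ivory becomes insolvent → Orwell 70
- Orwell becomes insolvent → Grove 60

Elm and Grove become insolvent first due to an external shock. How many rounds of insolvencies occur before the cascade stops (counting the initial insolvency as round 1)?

Round 1 — Elm, Grove become insolvent (initial).
  Alder: +20+50 → 70 ≥ 40
  Orwell: +50 → 50 < 90
Round 2 — Alder becomes insolvent.
No further insolvencies.

2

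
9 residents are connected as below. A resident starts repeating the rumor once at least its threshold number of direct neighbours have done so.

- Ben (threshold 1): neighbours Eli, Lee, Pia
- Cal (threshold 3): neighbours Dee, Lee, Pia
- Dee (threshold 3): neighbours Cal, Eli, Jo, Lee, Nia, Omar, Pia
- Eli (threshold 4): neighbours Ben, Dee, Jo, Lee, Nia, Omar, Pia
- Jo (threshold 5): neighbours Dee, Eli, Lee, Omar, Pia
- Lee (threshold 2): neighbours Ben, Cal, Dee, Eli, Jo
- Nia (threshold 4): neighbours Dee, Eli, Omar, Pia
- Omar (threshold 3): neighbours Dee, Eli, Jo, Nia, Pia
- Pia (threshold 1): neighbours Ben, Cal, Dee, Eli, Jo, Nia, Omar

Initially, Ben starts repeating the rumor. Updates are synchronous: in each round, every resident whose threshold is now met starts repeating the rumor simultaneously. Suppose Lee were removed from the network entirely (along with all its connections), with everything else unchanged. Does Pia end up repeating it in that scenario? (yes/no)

With Lee removed:
Round 1 — Ben starts repeating the rumor (initial).
Round 2 — checking thresholds:
  Eli: 1 of 6 neighbours < 4, holds.
  Pia: 1 of 7 neighbours ≥ 1, starts repeating the rumor.
Round 3 — no new spreads; cascade stops.

yes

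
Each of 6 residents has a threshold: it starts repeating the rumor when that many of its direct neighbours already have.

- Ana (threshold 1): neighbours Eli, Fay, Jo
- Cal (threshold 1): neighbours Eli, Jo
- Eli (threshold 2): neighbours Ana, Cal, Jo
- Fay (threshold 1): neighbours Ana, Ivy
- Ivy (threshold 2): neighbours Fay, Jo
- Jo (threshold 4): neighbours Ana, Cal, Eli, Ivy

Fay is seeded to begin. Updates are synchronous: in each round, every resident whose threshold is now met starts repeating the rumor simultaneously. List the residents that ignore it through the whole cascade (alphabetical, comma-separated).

Cal, Eli, Ivy, Jo

Round 1 — Fay starts repeating the rumor (initial).
Round 2 — checking thresholds:
  Ana: 1 of 3 neighbours ≥ 1, starts repeating the rumor.
  Ivy: 1 of 2 neighbours < 2, not yet.
Round 3 — no new spreads; cascade stops.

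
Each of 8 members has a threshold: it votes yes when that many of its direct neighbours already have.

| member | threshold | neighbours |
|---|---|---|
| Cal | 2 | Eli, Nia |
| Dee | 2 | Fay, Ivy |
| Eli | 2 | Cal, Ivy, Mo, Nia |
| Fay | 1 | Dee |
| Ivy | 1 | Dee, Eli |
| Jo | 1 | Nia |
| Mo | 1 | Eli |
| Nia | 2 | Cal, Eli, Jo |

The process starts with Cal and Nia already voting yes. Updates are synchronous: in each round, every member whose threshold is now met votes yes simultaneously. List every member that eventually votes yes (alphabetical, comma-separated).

Round 1 — Cal, Nia vote yes (initial).
Round 2 — checking thresholds:
  Eli: 2 of 4 neighbours ≥ 2, votes yes.
  Jo: 1 of 1 neighbours ≥ 1, votes yes.
Round 3 — checking thresholds:
  Ivy: 1 of 2 neighbours ≥ 1, votes yes.
  Mo: 1 of 1 neighbours ≥ 1, votes yes.
Round 4 — no new yes votes; cascade stops.

Cal, Eli, Ivy, Jo, Mo, Nia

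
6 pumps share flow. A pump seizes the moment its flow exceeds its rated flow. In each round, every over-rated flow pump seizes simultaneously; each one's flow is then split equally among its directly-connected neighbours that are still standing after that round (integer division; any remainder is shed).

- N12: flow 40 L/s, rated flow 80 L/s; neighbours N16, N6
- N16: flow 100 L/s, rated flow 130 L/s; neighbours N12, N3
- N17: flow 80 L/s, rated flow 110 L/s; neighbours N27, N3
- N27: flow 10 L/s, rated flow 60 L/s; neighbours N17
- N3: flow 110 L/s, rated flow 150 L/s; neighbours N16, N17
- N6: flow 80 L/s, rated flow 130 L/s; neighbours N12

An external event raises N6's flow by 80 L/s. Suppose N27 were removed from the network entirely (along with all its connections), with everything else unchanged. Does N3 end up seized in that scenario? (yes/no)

With N27 removed:
Round 1 — N6 at 160 > 130. N6 seizes.
  N6 sheds 160 L/s to N12: 160 each.
    N12: 40+160 = 200 > 80
Round 2 — N12 seizes.
  N12 sheds 200 L/s to N16: 200 each.
    N16: 100+200 = 300 > 130
Round 3 — N16 seizes.
  N16 sheds 300 L/s to N3: 300 each.
    N3: 110+300 = 410 > 150
Round 4 — N3 seizes.
  N3 sheds 410 L/s to N17: 410 each.
    N17: 80+410 = 490 > 110
Round 5 — N17 seizes.
  N17 sheds 490 L/s: no online neighbours, lost.
No further seizures.

yes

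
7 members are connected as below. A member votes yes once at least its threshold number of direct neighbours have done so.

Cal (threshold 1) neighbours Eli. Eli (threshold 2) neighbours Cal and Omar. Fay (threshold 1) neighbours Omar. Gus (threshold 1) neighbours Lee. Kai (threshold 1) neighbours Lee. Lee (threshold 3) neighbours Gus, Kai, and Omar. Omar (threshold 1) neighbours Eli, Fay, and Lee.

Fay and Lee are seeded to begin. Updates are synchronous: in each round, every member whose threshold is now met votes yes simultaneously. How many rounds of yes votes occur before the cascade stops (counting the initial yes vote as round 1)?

Round 1 — Fay, Lee vote yes (initial).
Round 2 — checking thresholds:
  Gus: 1 of 1 neighbours ≥ 1, votes yes.
  Kai: 1 of 1 neighbours ≥ 1, votes yes.
  Omar: 2 of 3 neighbours ≥ 1, votes yes.
Round 3 — no new yes votes; cascade stops.

2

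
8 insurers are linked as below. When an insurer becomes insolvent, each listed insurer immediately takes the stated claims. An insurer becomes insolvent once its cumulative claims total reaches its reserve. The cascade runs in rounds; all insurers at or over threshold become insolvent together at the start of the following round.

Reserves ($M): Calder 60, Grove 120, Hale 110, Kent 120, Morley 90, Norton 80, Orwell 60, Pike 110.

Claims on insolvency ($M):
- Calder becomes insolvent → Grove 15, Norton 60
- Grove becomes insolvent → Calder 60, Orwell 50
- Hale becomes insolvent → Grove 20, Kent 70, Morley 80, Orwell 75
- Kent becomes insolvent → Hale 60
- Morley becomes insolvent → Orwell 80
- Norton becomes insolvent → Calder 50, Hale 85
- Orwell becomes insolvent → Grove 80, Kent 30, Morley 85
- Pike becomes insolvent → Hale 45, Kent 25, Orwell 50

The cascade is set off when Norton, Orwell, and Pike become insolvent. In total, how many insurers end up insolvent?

Round 1 — Norton, Orwell, Pike become insolvent (initial).
  Calder: +50 → 50 < 60
  Grove: +80 → 80 < 120
  Hale: +85+45 → 130 ≥ 110
  Kent: +30+25 → 55 < 120
  Morley: +85 → 85 < 90
Round 2 — Hale becomes insolvent.
  Grove: +20 → 100 < 120
  Kent: +70 → 125 ≥ 120
  Morley: +80 → 165 ≥ 90
Round 3 — Kent, Morley become insolvent.
No further insolvencies.

6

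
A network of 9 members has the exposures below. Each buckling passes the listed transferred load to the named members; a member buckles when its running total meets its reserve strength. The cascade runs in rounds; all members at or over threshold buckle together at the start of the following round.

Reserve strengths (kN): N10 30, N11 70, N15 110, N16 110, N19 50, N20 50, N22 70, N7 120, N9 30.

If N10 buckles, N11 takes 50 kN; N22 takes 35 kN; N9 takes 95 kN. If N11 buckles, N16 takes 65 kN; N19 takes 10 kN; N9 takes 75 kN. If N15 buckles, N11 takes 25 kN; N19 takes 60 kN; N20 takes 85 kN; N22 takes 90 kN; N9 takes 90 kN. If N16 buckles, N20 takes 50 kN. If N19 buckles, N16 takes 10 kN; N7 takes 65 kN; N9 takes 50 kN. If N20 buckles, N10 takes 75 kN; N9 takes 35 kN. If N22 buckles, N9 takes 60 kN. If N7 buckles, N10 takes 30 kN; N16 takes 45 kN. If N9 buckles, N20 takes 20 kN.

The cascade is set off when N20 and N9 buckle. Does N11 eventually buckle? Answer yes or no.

Round 1 — N20, N9 buckle (initial).
  N10: +75 → 75 ≥ 30
Round 2 — N10 buckles.
  N11: +50 → 50 < 70
  N22: +35 → 35 < 70
No further bucklings.

no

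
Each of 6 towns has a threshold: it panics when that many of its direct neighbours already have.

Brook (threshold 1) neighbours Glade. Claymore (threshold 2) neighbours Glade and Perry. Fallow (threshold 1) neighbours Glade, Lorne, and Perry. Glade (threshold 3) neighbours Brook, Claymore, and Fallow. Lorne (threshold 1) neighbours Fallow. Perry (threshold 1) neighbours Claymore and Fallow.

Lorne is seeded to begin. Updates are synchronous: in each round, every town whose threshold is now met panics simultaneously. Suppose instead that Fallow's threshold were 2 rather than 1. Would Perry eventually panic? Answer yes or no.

no

With Fallow's threshold at 2:
Round 1 — Lorne panics (initial).
Round 2 — no new panics; cascade stops.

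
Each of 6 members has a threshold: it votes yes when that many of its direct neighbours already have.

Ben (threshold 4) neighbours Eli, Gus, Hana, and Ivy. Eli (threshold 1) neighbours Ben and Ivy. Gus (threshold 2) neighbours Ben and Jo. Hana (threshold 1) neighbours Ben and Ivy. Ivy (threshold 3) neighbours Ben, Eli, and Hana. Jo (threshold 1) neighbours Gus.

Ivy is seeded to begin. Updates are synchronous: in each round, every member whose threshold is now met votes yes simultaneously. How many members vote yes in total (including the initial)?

Round 1 — Ivy votes yes (initial).
Round 2 — checking thresholds:
  Ben: 1 of 4 neighbours < 4, not yet.
  Eli: 1 of 2 neighbours ≥ 1, votes yes.
  Hana: 1 of 2 neighbours ≥ 1, votes yes.
Round 3 — no new yes votes; cascade stops.

3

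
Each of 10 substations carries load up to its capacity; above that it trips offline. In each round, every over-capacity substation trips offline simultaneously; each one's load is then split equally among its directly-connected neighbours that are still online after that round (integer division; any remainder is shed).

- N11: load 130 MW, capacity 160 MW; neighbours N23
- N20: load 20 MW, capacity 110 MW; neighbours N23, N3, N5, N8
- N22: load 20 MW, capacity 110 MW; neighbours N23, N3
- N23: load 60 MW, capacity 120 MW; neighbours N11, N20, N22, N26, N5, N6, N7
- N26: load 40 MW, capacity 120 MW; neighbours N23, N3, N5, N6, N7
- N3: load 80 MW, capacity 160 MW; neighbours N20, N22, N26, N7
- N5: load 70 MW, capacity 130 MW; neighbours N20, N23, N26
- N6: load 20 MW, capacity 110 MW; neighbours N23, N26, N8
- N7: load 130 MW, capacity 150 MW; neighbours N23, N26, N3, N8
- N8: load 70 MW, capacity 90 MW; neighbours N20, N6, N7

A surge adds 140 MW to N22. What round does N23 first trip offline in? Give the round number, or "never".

Round 1 — N22 at 160 > 110. N22 trips offline.
  N22 sheds 160 MW to N23, N3: 80 each.
    N23: 60+80 = 140 > 120
    N3: 80+80 = 160 ≤ 160
Round 2 — N23 trips offline.
  N23 sheds 140 MW to N11, N20, N26, N5, N6, N7: 23 each (2 lost).
    N11: 130+23 = 153 ≤ 160
    N20: 20+23 = 43 ≤ 110
    N26: 40+23 = 63 ≤ 120
    N5: 70+23 = 93 ≤ 130
    N6: 20+23 = 43 ≤ 110
    N7: 130+23 = 153 > 150
Round 3 — N7 trips offline.
  N7 sheds 153 MW to N26, N3, N8: 51 each.
    N26: 63+51 = 114 ≤ 120
    N3: 160+51 = 211 > 160
    N8: 70+51 = 121 > 90
Round 4 — N3, N8 trip offline.
  N3 sheds 211 MW to N20, N26: 105 each (1 lost).
    N20: 43+105 = 148 > 110
    N26: 114+105 = 219 > 120
  N8 sheds 121 MW to N20, N6: 60 each (1 lost).
    N20: 148+60 = 208 > 110
    N6: 43+60 = 103 ≤ 110
Round 5 — N20, N26 trip offline.
  N20 sheds 208 MW to N5: 208 each.
    N5: 93+208 = 301 > 130
  N26 sheds 219 MW to N5, N6: 109 each (1 lost).
    N5: 301+109 = 410 > 130
    N6: 103+109 = 212 > 110
Round 6 — N5, N6 trip offline.
  N5 sheds 410 MW: no online neighbours, lost.
  N6 sheds 212 MW: no online neighbours, lost.
No further trips.

2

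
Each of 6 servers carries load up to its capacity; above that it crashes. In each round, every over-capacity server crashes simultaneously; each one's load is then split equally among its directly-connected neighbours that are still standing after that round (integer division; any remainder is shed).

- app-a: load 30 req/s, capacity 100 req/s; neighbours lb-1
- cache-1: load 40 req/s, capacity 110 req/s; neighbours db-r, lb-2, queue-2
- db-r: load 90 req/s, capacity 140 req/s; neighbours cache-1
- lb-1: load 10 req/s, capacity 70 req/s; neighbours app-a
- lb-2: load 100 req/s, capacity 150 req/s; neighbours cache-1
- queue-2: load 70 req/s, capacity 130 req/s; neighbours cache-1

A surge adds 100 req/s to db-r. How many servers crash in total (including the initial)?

4

Round 1 — db-r at 190 > 140. db-r crashes.
  db-r sheds 190 req/s to cache-1: 190 each.
    cache-1: 40+190 = 230 > 110
Round 2 — cache-1 crashes.
  cache-1 sheds 230 req/s to lb-2, queue-2: 115 each.
    lb-2: 100+115 = 215 > 150
    queue-2: 70+115 = 185 > 130
Round 3 — lb-2, queue-2 crash.
  lb-2 sheds 215 req/s: no online neighbours, lost.
  queue-2 sheds 185 req/s: no online neighbours, lost.
No further crashes.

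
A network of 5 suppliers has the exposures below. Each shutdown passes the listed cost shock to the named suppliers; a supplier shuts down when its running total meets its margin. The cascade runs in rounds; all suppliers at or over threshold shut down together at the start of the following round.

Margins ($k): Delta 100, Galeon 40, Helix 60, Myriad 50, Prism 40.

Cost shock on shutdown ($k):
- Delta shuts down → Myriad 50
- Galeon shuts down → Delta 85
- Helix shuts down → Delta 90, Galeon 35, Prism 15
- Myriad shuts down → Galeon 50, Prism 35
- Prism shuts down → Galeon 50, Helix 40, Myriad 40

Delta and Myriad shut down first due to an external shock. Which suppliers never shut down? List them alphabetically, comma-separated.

Round 1 — Delta, Myriad shut down (initial).
  Galeon: +50 → 50 ≥ 40
  Prism: +35 → 35 < 40
Round 2 — Galeon shuts down.
No further shutdowns.

Helix, Prism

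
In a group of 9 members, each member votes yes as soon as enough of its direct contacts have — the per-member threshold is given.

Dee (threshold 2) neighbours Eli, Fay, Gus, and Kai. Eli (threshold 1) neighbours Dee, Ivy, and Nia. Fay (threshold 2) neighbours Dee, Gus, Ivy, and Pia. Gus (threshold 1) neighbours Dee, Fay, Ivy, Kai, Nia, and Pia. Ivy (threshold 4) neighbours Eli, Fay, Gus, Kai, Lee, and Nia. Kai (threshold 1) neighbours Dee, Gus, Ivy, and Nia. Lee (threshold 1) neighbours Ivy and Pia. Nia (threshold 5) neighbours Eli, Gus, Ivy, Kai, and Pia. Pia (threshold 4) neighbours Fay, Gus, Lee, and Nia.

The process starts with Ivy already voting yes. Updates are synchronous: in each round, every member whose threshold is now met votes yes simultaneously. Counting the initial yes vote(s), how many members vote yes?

Round 1 — Ivy votes yes (initial).
Round 2 — checking thresholds:
  Eli: 1 of 3 neighbours ≥ 1, votes yes.
  Fay: 1 of 4 neighbours < 2, below threshold.
  Gus: 1 of 6 neighbours ≥ 1, votes yes.
  Kai: 1 of 4 neighbours ≥ 1, votes yes.
  Lee: 1 of 2 neighbours ≥ 1, votes yes.
  Nia: 1 of 5 neighbours < 5, below threshold.
Round 3 — checking thresholds:
  Dee: 3 of 4 neighbours ≥ 2, votes yes.
  Fay: 2 of 4 neighbours ≥ 2, votes yes.
  Nia: 4 of 5 neighbours < 5, below threshold.
  Pia: 2 of 4 neighbours < 4, below threshold.
Round 4 — no new yes votes; cascade stops.

7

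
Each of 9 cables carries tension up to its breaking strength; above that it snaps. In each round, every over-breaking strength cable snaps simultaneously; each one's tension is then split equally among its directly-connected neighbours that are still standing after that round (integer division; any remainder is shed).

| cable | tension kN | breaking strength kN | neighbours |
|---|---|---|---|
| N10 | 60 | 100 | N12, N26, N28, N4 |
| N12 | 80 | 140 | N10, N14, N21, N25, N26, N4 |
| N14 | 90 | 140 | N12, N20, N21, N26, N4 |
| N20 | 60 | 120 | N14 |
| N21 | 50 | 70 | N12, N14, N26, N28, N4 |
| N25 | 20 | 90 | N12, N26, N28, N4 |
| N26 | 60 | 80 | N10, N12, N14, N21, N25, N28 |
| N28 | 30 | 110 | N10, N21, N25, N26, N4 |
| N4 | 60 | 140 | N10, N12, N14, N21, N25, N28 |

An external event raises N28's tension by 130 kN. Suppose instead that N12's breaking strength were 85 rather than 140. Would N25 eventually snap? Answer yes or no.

With N12's breaking strength at 85:
Round 1 — N28 at 160 > 110. N28 snaps.
  N28 sheds 160 kN to N10, N21, N25, N26, N4: 32 each.
    N10: 60+32 = 92 ≤ 100
    N21: 50+32 = 82 > 70
    N25: 20+32 = 52 ≤ 90
    N26: 60+32 = 92 > 80
    N4: 60+32 = 92 ≤ 140
Round 2 — N21, N26 snap.
  N21 sheds 82 kN to N12, N14, N4: 27 each (1 lost).
    N12: 80+27 = 107 > 85
    N14: 90+27 = 117 ≤ 140
    N4: 92+27 = 119 ≤ 140
  N26 sheds 92 kN to N10, N12, N14, N25: 23 each.
    N10: 92+23 = 115 > 100
    N12: 107+23 = 130 > 85
    N14: 117+23 = 140 ≤ 140
    N25: 52+23 = 75 ≤ 90
Round 3 — N10, N12 snap.
  N10 sheds 115 kN to N4: 115 each.
    N4: 119+115 = 234 > 140
  N12 sheds 130 kN to N14, N25, N4: 43 each (1 lost).
    N14: 140+43 = 183 > 140
    N25: 75+43 = 118 > 90
    N4: 234+43 = 277 > 140
Round 4 — N14, N25, N4 snap.
  N14 sheds 183 kN to N20: 183 each.
    N20: 60+183 = 243 > 120
  N25 sheds 118 kN: no online neighbours, lost.
  N4 sheds 277 kN: no online neighbours, lost.
Round 5 — N20 snaps.
  N20 sheds 243 kN: no online neighbours, lost.
No further breaks.

yes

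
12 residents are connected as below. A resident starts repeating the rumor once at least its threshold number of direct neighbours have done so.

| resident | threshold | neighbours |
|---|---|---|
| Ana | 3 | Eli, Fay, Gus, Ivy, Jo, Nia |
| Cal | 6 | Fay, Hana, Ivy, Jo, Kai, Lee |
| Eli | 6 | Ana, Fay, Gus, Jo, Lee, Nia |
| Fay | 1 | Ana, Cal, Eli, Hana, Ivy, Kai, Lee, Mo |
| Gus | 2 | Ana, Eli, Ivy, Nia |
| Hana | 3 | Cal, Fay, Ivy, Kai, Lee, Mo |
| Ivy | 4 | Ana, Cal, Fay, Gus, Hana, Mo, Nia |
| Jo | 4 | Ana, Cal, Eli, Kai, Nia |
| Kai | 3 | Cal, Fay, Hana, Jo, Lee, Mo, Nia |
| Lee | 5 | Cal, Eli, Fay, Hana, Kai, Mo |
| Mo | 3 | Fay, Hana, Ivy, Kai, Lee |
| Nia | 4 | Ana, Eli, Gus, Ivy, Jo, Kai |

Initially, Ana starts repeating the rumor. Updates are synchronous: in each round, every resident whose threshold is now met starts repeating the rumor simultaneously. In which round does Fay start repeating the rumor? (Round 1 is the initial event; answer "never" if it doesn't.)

Round 1 — Ana starts repeating the rumor (initial).
Round 2 — checking thresholds:
  Eli: 1 of 6 neighbours < 6, holds.
  Fay: 1 of 8 neighbours ≥ 1, starts repeating the rumor.
  Gus: 1 of 4 neighbours < 2, holds.
  Ivy: 1 of 7 neighbours < 4, holds.
  Jo: 1 of 5 neighbours < 4, holds.
  Nia: 1 of 6 neighbours < 4, holds.
Round 3 — no new spreads; cascade stops.

2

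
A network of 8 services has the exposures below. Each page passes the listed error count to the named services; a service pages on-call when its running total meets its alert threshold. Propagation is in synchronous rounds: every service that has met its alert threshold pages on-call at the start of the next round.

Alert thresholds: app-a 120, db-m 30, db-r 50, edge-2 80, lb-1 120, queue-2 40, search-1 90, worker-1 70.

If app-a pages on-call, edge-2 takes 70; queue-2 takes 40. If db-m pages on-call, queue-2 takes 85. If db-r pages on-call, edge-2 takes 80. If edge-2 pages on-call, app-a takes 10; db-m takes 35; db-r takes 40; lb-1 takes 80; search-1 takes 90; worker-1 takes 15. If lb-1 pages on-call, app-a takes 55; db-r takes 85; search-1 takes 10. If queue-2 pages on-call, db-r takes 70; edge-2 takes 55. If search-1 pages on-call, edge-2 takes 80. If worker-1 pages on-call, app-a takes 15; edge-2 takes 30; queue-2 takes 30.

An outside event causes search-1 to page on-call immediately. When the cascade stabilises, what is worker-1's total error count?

15

Round 1 — search-1 pages on-call (initial).
  edge-2: +80 → 80 ≥ 80
Round 2 — edge-2 pages on-call.
  app-a: +10 → 10 < 120
  db-m: +35 → 35 ≥ 30
  db-r: +40 → 40 < 50
  lb-1: +80 → 80 < 120
  worker-1: +15 → 15 < 70
Round 3 — db-m pages on-call.
  queue-2: +85 → 85 ≥ 40
Round 4 — queue-2 pages on-call.
  db-r: +70 → 110 ≥ 50
Round 5 — db-r pages on-call.
No further pages.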